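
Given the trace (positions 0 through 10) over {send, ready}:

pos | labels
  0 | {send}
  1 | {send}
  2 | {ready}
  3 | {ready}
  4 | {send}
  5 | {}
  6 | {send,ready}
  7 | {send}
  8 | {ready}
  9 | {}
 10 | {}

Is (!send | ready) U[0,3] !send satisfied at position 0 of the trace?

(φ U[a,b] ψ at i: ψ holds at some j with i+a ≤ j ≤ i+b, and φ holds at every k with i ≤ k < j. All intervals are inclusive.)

Need some j in [0,3] with !send, and (!send | ready) at every k in [0,j-1].
  j=0: !send false.
  j=1: !send false.
  j=2: !send holds, but (!send | ready) fails at k=0 → not this j.
  j=3: !send holds, but (!send | ready) fails at k=0 → not this j.
No j in the window works → until fails.

False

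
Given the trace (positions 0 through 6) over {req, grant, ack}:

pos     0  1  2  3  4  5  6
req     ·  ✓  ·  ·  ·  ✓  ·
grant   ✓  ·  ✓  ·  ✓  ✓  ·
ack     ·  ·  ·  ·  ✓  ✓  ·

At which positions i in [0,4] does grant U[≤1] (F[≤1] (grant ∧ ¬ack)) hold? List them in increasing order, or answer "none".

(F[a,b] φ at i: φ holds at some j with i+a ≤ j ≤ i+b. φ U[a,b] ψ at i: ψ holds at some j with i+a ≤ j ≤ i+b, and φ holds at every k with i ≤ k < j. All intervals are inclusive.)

0, 1, 2

Evaluate at each i in [0,4]:
  i=0: ✓ (rhs at j=0)
  i=1: ✓ (rhs at j=1)
  i=2: ✓ (rhs at j=2)
  i=3: ✗ (no rhs in [3,4])
  i=4: ✗ (no rhs in [4,5])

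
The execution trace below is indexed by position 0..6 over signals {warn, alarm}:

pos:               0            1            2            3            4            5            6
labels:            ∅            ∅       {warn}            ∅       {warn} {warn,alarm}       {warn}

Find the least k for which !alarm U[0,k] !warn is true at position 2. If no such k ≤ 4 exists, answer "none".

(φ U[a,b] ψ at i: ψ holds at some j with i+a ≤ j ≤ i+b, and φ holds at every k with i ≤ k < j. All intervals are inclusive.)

Need earliest j ≥ 2 with !warn, and !alarm at every k in [2,j-1].
  j=2: rhs fails.
  j=3: rhs holds; lhs holds on [2,2]. k = 1.

1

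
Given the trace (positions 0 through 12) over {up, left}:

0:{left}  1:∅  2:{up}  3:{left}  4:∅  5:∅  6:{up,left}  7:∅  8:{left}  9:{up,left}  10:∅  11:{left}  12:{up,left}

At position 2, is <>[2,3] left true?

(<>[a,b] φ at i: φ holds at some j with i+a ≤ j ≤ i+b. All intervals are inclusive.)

Check left at each j in [4,5]:
  j=4: false
  j=5: false
No position in the window satisfies it → formula fails.

False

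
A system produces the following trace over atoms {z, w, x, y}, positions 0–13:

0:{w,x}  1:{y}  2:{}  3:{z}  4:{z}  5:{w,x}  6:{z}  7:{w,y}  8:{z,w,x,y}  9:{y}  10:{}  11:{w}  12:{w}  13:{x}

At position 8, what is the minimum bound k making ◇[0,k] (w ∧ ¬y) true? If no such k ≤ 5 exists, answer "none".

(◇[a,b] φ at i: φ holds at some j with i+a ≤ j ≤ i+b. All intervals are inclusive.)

3

Scan j = 8,9,… for (w ∧ ¬y):
  j=8: fails
  j=9: fails
  j=10: fails
  j=11: holds
First hit at j=11, so smallest k = 11-8 = 3.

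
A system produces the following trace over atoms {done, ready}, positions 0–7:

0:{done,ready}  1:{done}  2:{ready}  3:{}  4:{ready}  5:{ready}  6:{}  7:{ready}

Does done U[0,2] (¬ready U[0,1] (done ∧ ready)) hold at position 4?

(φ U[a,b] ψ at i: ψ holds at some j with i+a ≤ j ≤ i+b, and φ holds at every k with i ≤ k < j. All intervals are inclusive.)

Need some j in [4,6] with (¬ready U[0,1] (done ∧ ready)), and done at every k in [4,j-1].
  j=4: (¬ready U[0,1] (done ∧ ready)) — fails.
  j=5: (¬ready U[0,1] (done ∧ ready)) — fails.
  j=6: (¬ready U[0,1] (done ∧ ready)) — fails.
No j in the window works → until fails.

Does not hold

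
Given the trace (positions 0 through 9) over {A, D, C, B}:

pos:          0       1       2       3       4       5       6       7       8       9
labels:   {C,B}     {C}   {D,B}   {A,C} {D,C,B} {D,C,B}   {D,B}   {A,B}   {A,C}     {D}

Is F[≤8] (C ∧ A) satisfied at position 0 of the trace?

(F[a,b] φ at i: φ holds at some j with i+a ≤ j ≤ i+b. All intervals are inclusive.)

Check (C ∧ A) at each j in [0,8]:
  j=0: false
  j=1: false
  j=2: false
  j=3: true
  j=4: false
  j=5: false
  j=6: false
  j=7: false
  j=8: true
Found at j=3 → formula holds.

Holds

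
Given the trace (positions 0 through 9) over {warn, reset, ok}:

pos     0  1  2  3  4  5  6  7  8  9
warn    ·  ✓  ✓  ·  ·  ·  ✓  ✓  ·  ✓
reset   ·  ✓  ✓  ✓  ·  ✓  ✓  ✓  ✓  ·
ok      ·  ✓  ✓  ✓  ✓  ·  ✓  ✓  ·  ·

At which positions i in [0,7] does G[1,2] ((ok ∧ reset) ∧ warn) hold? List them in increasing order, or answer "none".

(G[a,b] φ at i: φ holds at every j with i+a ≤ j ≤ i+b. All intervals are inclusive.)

0, 5

Evaluate at each i in [0,7]:
  i=0: ✓ (all of [1,2])
  i=1: ✗ (fails at j=3)
  i=2: ✗ (fails at j=3)
  i=3: ✗ (fails at j=4)
  i=4: ✗ (fails at j=5)
  i=5: ✓ (all of [6,7])
  i=6: ✗ (fails at j=8)
  i=7: ✗ (fails at j=8)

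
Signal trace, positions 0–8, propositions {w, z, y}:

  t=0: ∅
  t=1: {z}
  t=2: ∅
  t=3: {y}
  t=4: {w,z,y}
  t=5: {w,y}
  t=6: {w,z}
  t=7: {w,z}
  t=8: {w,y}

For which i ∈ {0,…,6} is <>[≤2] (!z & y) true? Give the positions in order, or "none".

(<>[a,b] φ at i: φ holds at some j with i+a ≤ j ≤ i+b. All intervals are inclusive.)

1, 2, 3, 4, 5, 6

Evaluate at each i in [0,6]:
  i=0: ✗ (none in [0,2])
  i=1: ✓ (witness j=3)
  i=2: ✓ (witness j=3)
  i=3: ✓ (witness j=3)
  i=4: ✓ (witness j=5)
  i=5: ✓ (witness j=5)
  i=6: ✓ (witness j=8)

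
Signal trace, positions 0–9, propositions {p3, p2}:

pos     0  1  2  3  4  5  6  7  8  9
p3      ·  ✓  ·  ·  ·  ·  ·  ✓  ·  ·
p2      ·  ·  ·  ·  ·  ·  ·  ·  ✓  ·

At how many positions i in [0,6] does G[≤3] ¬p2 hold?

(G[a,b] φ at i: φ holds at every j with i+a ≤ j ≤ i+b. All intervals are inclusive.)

Evaluate at each i in [0,6]:
  i=0: ✓ (all of [0,3])
  i=1: ✓ (all of [1,4])
  i=2: ✓ (all of [2,5])
  i=3: ✓ (all of [3,6])
  i=4: ✓ (all of [4,7])
  i=5: ✗ (fails at j=8)
  i=6: ✗ (fails at j=8)
Positions where it holds: {0, 1, 2, 3, 4} → 5.

5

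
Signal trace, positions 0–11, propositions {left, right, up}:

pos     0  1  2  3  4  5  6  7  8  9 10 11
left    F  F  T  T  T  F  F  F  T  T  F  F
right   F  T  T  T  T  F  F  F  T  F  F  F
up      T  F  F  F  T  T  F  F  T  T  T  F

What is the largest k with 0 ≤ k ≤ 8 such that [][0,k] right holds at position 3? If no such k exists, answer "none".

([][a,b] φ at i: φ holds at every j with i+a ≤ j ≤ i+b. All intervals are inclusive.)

1

right must hold from j=3 onward; find where it first fails.
  j=3: holds
  j=4: holds
  j=5: fails
Holds on [3,4], so largest k = 1.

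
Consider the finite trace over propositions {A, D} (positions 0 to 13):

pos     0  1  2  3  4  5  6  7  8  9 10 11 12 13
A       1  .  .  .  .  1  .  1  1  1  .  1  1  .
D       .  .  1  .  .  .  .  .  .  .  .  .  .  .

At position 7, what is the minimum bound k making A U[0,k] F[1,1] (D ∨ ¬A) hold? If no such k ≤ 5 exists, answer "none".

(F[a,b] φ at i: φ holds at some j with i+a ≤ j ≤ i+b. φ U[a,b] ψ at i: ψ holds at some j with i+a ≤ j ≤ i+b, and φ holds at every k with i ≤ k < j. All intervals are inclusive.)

Need earliest j ≥ 7 with F[1,1] (D ∨ ¬A), and A at every k in [7,j-1].
  j=7: rhs fails.
  j=8: rhs fails.
  j=9: rhs holds; lhs holds on [7,8]. k = 2.

2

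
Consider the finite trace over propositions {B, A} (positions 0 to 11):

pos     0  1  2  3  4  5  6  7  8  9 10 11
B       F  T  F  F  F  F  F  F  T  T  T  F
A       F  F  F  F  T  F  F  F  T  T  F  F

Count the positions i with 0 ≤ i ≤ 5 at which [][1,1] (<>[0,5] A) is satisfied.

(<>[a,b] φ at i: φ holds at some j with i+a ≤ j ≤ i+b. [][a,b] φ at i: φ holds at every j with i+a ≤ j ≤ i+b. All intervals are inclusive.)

6

Evaluate at each i in [0,5]:
  i=0: ✓ (all of [1,1])
  i=1: ✓ (all of [2,2])
  i=2: ✓ (all of [3,3])
  i=3: ✓ (all of [4,4])
  i=4: ✓ (all of [5,5])
  i=5: ✓ (all of [6,6])
Positions where it holds: {0, 1, 2, 3, 4, 5} → 6.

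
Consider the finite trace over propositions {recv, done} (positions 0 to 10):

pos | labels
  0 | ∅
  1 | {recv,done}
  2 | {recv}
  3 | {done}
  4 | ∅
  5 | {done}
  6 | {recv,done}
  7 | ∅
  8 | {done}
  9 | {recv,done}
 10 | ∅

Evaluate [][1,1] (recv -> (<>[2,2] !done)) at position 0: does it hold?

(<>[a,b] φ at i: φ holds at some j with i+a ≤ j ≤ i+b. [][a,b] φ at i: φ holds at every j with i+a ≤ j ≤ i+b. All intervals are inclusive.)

No

Check (recv -> (<>[2,2] !done)) at every j in [1,1]:
  j=1: antecedent true; consequent fails (none in [3,3]) → ✗
Fails at j=1 → formula fails.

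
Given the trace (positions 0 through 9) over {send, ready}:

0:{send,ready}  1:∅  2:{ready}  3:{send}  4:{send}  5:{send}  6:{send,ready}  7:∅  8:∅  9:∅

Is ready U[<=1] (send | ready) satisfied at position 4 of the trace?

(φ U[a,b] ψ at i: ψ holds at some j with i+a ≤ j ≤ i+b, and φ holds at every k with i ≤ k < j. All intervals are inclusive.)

Holds

Need some j in [4,5] with (send | ready), and ready at every k in [4,j-1].
  j=4: (send | ready) holds; no prefix to check → satisfied.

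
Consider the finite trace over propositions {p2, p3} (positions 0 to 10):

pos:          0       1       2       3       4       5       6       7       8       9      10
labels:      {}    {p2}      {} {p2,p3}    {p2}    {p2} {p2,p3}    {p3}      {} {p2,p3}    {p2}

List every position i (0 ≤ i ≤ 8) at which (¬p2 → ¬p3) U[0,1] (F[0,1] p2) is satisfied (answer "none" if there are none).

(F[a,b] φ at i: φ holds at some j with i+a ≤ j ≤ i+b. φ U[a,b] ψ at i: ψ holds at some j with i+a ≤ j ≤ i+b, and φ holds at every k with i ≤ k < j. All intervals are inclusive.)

Evaluate at each i in [0,8]:
  i=0: ✓ (rhs at j=0)
  i=1: ✓ (rhs at j=1)
  i=2: ✓ (rhs at j=2)
  i=3: ✓ (rhs at j=3)
  i=4: ✓ (rhs at j=4)
  i=5: ✓ (rhs at j=5)
  i=6: ✓ (rhs at j=6)
  i=7: ✗ (lhs fails at k=7 before rhs at j=8)
  i=8: ✓ (rhs at j=8)

0, 1, 2, 3, 4, 5, 6, 8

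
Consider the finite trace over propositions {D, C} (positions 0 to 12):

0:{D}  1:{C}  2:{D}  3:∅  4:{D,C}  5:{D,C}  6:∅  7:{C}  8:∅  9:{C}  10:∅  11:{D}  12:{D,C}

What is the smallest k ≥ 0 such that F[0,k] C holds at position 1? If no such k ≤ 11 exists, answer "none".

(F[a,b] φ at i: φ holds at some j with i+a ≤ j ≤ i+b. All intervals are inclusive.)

Scan j = 1,2,… for C:
  j=1: holds
First hit at j=1, so smallest k = 1-1 = 0.

0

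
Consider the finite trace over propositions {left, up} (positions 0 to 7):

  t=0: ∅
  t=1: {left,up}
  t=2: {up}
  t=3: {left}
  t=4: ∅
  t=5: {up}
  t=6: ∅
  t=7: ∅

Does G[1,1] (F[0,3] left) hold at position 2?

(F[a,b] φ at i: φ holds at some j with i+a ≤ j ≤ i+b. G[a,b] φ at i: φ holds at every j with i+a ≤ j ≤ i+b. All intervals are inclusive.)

Check F[0,3] left at every j in [3,3]:
  j=3: holds (witness at 3)
All positions satisfy it → formula holds.

Holds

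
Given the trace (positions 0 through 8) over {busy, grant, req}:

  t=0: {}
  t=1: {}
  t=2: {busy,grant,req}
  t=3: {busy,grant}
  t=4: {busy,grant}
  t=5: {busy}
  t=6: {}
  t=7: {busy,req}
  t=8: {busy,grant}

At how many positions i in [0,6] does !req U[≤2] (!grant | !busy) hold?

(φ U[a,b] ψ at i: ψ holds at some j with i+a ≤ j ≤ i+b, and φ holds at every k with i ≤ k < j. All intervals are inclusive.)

Evaluate at each i in [0,6]:
  i=0: ✓ (rhs at j=0)
  i=1: ✓ (rhs at j=1)
  i=2: ✗ (no rhs in [2,4])
  i=3: ✓ (rhs at j=5; lhs holds on [3,4])
  i=4: ✓ (rhs at j=5; lhs holds on [4,4])
  i=5: ✓ (rhs at j=5)
  i=6: ✓ (rhs at j=6)
Positions where it holds: {0, 1, 3, 4, 5, 6} → 6.

6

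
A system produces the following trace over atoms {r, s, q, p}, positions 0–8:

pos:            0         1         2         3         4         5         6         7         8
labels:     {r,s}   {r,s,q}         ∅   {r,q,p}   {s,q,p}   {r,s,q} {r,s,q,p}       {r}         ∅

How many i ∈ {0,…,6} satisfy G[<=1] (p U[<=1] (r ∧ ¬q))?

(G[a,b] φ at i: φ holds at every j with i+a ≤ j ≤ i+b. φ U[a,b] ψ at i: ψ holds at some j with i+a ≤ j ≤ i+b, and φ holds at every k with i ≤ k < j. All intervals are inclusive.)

Evaluate at each i in [0,6]:
  i=0: ✗ (fails at j=1)
  i=1: ✗ (fails at j=1)
  i=2: ✗ (fails at j=2)
  i=3: ✗ (fails at j=3)
  i=4: ✗ (fails at j=4)
  i=5: ✗ (fails at j=5)
  i=6: ✓ (all of [6,7])
Positions where it holds: {6} → 1.

1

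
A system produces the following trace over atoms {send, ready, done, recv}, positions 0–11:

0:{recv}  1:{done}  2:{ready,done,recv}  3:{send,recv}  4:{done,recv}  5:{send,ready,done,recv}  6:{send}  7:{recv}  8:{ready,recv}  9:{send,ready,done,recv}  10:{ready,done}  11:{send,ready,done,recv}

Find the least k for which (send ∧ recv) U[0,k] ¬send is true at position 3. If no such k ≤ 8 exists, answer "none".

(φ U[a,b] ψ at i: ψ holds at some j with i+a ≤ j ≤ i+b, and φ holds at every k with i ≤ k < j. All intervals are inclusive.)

1

Need earliest j ≥ 3 with ¬send, and (send ∧ recv) at every k in [3,j-1].
  j=3: rhs fails.
  j=4: rhs holds; lhs holds on [3,3]. k = 1.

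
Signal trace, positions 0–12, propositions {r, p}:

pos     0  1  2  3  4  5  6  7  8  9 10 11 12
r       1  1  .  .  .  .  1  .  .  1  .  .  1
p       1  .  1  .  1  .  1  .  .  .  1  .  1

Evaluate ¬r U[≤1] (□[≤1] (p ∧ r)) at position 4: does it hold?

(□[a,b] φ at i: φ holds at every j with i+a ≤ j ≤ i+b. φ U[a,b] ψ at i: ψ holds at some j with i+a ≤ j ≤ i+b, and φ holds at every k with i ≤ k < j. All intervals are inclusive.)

No

Need some j in [4,5] with □[≤1] (p ∧ r), and ¬r at every k in [4,j-1].
  j=4: □[≤1] (p ∧ r) — fails at 4.
  j=5: □[≤1] (p ∧ r) — fails at 5.
No j in the window works → until fails.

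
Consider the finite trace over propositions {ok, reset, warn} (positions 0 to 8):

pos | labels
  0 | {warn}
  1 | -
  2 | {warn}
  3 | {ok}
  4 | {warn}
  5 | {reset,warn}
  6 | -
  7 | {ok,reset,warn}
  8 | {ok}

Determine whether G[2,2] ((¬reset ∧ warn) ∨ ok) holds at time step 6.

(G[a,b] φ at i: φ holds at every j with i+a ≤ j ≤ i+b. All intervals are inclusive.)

True

Check ((¬reset ∧ warn) ∨ ok) at every j in [8,8]:
  j=8: true
All positions satisfy it → formula holds.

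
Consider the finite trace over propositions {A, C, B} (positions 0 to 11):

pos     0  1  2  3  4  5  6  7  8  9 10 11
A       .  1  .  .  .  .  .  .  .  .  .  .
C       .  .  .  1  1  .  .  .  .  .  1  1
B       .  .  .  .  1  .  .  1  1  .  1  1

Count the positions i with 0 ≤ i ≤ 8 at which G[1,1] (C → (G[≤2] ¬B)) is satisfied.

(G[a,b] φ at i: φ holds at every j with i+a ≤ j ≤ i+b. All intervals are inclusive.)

Evaluate at each i in [0,8]:
  i=0: ✓ (all of [1,1])
  i=1: ✓ (all of [2,2])
  i=2: ✗ (fails at j=3)
  i=3: ✗ (fails at j=4)
  i=4: ✓ (all of [5,5])
  i=5: ✓ (all of [6,6])
  i=6: ✓ (all of [7,7])
  i=7: ✓ (all of [8,8])
  i=8: ✓ (all of [9,9])
Positions where it holds: {0, 1, 4, 5, 6, 7, 8} → 7.

7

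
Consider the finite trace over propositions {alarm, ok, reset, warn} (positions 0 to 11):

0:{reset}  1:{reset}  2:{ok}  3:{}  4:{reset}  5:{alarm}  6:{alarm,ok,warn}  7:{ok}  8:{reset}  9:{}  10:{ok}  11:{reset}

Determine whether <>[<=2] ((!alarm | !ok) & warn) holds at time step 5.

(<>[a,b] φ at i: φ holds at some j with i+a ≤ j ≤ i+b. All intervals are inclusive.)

Check ((!alarm | !ok) & warn) at each j in [5,7]:
  j=5: false
  j=6: false
  j=7: false
No position in the window satisfies it → formula fails.

No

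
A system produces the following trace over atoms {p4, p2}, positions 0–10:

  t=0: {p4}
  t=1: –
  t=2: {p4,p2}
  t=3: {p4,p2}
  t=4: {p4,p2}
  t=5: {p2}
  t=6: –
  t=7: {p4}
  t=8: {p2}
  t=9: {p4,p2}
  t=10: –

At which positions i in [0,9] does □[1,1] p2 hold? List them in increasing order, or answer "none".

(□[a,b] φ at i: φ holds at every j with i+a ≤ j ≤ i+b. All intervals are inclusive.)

Evaluate at each i in [0,9]:
  i=0: ✗ (fails at j=1)
  i=1: ✓ (all of [2,2])
  i=2: ✓ (all of [3,3])
  i=3: ✓ (all of [4,4])
  i=4: ✓ (all of [5,5])
  i=5: ✗ (fails at j=6)
  i=6: ✗ (fails at j=7)
  i=7: ✓ (all of [8,8])
  i=8: ✓ (all of [9,9])
  i=9: ✗ (fails at j=10)

1, 2, 3, 4, 7, 8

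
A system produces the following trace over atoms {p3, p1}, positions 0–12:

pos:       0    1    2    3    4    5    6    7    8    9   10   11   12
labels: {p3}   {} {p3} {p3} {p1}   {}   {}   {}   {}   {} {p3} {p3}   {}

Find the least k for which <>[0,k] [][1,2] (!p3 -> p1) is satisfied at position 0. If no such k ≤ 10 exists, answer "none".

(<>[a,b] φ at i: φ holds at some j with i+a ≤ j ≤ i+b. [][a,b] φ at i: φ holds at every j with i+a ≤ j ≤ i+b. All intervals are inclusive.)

1

Scan j = 0,1,… for [][1,2] (!p3 -> p1):
  j=0: fails
  j=1: holds
First hit at j=1, so smallest k = 1-0 = 1.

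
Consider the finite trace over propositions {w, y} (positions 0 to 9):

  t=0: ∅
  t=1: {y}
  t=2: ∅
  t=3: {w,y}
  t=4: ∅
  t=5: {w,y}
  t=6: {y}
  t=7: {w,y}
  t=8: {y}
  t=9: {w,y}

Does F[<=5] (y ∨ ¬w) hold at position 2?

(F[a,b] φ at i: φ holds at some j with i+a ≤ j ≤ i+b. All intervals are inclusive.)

Holds

Check (y ∨ ¬w) at each j in [2,7]:
  j=2: true
  j=3: true
  j=4: true
  j=5: true
  j=6: true
  j=7: true
Found at j=2 → formula holds.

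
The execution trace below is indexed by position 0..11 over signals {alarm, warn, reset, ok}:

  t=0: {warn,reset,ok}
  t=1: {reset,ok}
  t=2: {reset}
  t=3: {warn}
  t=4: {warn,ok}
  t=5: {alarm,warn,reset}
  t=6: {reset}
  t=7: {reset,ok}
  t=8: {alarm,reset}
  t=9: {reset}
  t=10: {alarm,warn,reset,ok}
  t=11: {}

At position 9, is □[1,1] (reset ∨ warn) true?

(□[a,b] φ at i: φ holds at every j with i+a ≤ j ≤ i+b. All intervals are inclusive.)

Yes

Check (reset ∨ warn) at every j in [10,10]:
  j=10: true
All positions satisfy it → formula holds.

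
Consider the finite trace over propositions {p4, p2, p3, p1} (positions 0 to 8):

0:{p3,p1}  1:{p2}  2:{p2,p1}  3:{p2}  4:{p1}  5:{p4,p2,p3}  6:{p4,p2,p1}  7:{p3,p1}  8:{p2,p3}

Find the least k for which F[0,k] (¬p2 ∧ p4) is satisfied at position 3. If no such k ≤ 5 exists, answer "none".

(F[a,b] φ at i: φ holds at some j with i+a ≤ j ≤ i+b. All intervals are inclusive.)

Scan j = 3,4,… for (¬p2 ∧ p4):
  j=3: fails
  j=4: fails
  j=5: fails
  j=6: fails
  j=7: fails
  j=8: fails
No j in [3,8] satisfies it → none.

none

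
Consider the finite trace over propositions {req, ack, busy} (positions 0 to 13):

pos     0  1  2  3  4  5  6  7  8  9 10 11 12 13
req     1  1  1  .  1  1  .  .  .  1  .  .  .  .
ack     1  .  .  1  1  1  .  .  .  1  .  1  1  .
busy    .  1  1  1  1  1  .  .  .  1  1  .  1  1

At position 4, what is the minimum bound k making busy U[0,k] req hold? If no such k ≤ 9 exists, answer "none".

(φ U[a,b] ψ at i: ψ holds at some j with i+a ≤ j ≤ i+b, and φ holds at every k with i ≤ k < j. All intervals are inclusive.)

0

Need earliest j ≥ 4 with req, and busy at every k in [4,j-1].
  j=4: rhs holds (empty prefix). k = 0.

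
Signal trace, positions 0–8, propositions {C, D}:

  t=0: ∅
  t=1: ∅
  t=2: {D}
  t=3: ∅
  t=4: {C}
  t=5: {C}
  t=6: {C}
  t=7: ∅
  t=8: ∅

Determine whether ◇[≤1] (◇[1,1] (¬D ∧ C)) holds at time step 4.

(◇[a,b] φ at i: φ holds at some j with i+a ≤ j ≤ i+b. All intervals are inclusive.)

Check ◇[1,1] (¬D ∧ C) at each j in [4,5]:
  j=4: holds (witness at 5)
  j=5: holds (witness at 6)
Found at j=4 → formula holds.

Yes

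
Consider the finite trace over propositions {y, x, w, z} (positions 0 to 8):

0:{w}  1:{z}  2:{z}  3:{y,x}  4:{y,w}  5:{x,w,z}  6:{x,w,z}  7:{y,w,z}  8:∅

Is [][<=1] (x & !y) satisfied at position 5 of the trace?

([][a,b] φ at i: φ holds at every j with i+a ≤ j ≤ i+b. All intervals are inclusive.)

Check (x & !y) at every j in [5,6]:
  j=5: true
  j=6: true
All positions satisfy it → formula holds.

Yes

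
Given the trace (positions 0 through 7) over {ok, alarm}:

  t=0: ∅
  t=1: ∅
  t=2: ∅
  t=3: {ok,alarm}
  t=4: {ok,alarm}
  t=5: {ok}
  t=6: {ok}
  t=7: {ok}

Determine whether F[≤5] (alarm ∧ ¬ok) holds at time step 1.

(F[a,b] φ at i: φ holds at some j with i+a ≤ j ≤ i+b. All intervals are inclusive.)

Check (alarm ∧ ¬ok) at each j in [1,6]:
  j=1: false
  j=2: false
  j=3: false
  j=4: false
  j=5: false
  j=6: false
No position in the window satisfies it → formula fails.

Does not hold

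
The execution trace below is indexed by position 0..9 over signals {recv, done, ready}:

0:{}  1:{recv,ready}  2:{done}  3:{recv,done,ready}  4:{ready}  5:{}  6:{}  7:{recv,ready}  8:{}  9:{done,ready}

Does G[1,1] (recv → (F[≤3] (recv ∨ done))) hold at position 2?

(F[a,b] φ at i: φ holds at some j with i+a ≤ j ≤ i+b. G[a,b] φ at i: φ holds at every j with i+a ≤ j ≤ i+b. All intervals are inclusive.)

True

Check (recv → (F[≤3] (recv ∨ done))) at every j in [3,3]:
  j=3: antecedent true; consequent holds (witness at 3) → ✓
All positions satisfy it → formula holds.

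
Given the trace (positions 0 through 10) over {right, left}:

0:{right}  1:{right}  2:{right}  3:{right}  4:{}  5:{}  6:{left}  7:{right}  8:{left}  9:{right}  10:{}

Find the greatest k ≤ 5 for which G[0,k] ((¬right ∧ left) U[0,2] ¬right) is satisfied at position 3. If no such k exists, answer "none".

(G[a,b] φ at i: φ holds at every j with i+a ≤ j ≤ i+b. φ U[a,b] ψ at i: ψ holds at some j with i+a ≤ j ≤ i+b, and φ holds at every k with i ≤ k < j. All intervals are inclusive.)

((¬right ∧ left) U[0,2] ¬right) must hold from j=3 onward; find where it first fails.
  j=3: fails → no k works.

none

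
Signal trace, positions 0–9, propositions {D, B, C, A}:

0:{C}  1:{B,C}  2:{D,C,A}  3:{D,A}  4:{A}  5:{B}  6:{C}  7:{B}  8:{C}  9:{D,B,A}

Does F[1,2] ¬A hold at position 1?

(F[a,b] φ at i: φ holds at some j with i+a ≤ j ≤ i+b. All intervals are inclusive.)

No

Check ¬A at each j in [2,3]:
  j=2: false
  j=3: false
No position in the window satisfies it → formula fails.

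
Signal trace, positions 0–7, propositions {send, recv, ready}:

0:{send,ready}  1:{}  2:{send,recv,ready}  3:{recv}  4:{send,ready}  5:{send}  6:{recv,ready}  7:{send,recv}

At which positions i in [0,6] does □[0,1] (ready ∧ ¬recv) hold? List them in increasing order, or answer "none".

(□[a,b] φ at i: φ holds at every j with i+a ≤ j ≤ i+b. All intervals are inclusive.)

Evaluate at each i in [0,6]:
  i=0: ✗ (fails at j=1)
  i=1: ✗ (fails at j=1)
  i=2: ✗ (fails at j=2)
  i=3: ✗ (fails at j=3)
  i=4: ✗ (fails at j=5)
  i=5: ✗ (fails at j=5)
  i=6: ✗ (fails at j=6)

none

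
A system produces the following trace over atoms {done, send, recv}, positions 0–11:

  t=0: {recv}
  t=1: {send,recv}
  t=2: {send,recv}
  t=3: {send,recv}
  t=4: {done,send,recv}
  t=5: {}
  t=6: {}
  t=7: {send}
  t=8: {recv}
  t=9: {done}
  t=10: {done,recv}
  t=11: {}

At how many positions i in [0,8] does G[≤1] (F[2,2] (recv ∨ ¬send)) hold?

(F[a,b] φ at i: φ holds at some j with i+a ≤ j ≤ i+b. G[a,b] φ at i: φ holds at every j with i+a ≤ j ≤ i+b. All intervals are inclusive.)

Evaluate at each i in [0,8]:
  i=0: ✓ (all of [0,1])
  i=1: ✓ (all of [1,2])
  i=2: ✓ (all of [2,3])
  i=3: ✓ (all of [3,4])
  i=4: ✗ (fails at j=5)
  i=5: ✗ (fails at j=5)
  i=6: ✓ (all of [6,7])
  i=7: ✓ (all of [7,8])
  i=8: ✓ (all of [8,9])
Positions where it holds: {0, 1, 2, 3, 6, 7, 8} → 7.

7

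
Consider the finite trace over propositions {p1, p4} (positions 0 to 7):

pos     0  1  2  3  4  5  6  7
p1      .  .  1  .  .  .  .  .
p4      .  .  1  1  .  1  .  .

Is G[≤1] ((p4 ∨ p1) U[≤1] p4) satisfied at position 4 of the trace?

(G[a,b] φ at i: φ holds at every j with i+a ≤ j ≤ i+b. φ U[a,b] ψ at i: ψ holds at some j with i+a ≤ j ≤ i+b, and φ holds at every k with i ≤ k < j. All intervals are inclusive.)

No

Check ((p4 ∨ p1) U[≤1] p4) at every j in [4,5]:
  j=4: fails
  j=5: holds
Fails at j=4 → formula fails.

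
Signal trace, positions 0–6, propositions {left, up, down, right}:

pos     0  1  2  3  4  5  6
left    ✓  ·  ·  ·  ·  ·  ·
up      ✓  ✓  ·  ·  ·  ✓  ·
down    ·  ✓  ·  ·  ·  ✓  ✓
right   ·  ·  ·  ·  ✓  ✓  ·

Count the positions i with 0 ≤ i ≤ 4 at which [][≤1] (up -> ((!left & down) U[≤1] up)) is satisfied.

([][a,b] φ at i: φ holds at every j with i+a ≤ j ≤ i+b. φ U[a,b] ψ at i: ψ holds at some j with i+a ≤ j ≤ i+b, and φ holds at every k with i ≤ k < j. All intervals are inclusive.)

Evaluate at each i in [0,4]:
  i=0: ✓ (all of [0,1])
  i=1: ✓ (all of [1,2])
  i=2: ✓ (all of [2,3])
  i=3: ✓ (all of [3,4])
  i=4: ✓ (all of [4,5])
Positions where it holds: {0, 1, 2, 3, 4} → 5.

5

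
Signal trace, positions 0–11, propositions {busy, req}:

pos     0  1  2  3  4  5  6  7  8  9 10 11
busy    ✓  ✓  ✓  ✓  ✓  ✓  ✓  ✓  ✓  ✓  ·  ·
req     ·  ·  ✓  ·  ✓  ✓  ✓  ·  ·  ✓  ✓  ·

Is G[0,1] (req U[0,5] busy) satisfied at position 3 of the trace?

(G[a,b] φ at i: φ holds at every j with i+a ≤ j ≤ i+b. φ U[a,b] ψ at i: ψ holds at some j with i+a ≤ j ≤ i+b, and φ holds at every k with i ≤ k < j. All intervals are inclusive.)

Holds

Check (req U[0,5] busy) at every j in [3,4]:
  j=3: holds
  j=4: holds
All positions satisfy it → formula holds.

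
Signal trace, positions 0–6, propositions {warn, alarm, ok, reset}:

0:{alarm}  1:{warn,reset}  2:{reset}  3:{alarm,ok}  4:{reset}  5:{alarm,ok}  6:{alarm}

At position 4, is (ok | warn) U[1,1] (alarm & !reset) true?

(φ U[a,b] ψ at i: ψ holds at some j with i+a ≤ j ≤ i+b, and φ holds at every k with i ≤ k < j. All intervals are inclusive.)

Need some j in [5,5] with (alarm & !reset), and (ok | warn) at every k in [4,j-1].
  j=5: (alarm & !reset) holds, but (ok | warn) fails at k=4 → not this j.
No j in the window works → until fails.

False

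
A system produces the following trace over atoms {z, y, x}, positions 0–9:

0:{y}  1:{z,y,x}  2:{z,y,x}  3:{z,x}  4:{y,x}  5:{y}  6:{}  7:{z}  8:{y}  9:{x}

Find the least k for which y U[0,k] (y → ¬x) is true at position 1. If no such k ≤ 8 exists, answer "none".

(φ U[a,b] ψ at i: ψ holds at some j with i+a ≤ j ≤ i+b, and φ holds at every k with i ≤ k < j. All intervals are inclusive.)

Need earliest j ≥ 1 with (y → ¬x), and y at every k in [1,j-1].
  j=1: rhs fails.
  j=2: rhs fails.
  j=3: rhs holds; lhs holds on [1,2]. k = 2.

2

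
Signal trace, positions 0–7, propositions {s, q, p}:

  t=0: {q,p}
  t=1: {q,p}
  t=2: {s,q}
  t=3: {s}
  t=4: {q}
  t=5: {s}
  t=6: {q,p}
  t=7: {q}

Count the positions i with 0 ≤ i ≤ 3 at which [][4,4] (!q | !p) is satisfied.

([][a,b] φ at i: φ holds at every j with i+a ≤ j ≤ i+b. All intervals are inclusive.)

Evaluate at each i in [0,3]:
  i=0: ✓ (all of [4,4])
  i=1: ✓ (all of [5,5])
  i=2: ✗ (fails at j=6)
  i=3: ✓ (all of [7,7])
Positions where it holds: {0, 1, 3} → 3.

3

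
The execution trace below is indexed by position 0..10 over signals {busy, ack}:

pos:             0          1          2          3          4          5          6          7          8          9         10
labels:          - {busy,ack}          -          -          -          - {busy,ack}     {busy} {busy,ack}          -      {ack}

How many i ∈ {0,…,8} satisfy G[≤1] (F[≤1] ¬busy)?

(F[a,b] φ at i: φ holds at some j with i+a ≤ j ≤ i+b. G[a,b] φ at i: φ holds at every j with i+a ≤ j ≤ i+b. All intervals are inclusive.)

6

Evaluate at each i in [0,8]:
  i=0: ✓ (all of [0,1])
  i=1: ✓ (all of [1,2])
  i=2: ✓ (all of [2,3])
  i=3: ✓ (all of [3,4])
  i=4: ✓ (all of [4,5])
  i=5: ✗ (fails at j=6)
  i=6: ✗ (fails at j=6)
  i=7: ✗ (fails at j=7)
  i=8: ✓ (all of [8,9])
Positions where it holds: {0, 1, 2, 3, 4, 8} → 6.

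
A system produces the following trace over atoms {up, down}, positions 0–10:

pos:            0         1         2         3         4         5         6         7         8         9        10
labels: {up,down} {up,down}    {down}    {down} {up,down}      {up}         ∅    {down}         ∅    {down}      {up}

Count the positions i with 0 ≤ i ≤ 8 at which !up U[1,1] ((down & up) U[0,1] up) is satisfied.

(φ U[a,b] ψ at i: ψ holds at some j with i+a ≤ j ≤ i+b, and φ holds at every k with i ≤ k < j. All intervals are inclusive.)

1

Evaluate at each i in [0,8]:
  i=0: ✗ (lhs fails at k=0 before rhs at j=1)
  i=1: ✗ (no rhs in [2,2])
  i=2: ✗ (no rhs in [3,3])
  i=3: ✓ (rhs at j=4; lhs holds on [3,3])
  i=4: ✗ (lhs fails at k=4 before rhs at j=5)
  i=5: ✗ (no rhs in [6,6])
  i=6: ✗ (no rhs in [7,7])
  i=7: ✗ (no rhs in [8,8])
  i=8: ✗ (no rhs in [9,9])
Positions where it holds: {3} → 1.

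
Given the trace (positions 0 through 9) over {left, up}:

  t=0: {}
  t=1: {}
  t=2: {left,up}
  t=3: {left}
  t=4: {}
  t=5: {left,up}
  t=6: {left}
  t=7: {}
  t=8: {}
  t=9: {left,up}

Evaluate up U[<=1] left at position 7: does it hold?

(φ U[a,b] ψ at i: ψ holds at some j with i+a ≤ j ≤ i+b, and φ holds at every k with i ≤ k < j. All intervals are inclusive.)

Does not hold

Need some j in [7,8] with left, and up at every k in [7,j-1].
  j=7: left false.
  j=8: left false.
No j in the window works → until fails.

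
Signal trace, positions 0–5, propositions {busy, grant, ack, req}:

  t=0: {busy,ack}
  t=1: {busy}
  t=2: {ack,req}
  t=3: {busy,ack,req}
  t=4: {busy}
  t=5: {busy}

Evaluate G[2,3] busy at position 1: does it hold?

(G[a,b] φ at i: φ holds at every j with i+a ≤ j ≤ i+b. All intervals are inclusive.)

Check busy at every j in [3,4]:
  j=3: true
  j=4: true
All positions satisfy it → formula holds.

Yes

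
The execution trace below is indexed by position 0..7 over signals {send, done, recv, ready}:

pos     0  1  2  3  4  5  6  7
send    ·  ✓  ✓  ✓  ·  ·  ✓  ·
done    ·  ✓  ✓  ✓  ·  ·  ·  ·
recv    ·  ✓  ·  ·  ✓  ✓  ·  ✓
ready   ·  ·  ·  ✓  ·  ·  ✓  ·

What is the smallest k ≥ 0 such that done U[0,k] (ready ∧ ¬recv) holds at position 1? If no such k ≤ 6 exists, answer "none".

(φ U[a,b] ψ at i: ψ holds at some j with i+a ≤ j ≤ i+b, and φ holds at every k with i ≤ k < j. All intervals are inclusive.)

Need earliest j ≥ 1 with (ready ∧ ¬recv), and done at every k in [1,j-1].
  j=1: rhs fails.
  j=2: rhs fails.
  j=3: rhs holds; lhs holds on [1,2]. k = 2.

2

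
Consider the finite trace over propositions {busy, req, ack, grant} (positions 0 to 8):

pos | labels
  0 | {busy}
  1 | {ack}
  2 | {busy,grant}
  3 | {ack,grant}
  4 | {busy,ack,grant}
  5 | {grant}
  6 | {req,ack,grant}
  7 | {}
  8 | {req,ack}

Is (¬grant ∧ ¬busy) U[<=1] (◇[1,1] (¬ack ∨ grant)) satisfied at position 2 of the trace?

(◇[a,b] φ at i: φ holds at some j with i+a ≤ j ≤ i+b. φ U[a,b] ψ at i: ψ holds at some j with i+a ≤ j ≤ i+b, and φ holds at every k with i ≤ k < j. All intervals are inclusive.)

Need some j in [2,3] with ◇[1,1] (¬ack ∨ grant), and (¬grant ∧ ¬busy) at every k in [2,j-1].
  j=2: ◇[1,1] (¬ack ∨ grant) holds; no prefix to check → satisfied.

Yes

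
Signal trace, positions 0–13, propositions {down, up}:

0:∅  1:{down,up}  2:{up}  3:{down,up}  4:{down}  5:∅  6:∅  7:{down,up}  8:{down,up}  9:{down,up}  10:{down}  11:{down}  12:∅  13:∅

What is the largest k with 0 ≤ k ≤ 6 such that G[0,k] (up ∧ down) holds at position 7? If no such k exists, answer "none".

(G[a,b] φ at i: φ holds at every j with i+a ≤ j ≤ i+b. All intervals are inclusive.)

(up ∧ down) must hold from j=7 onward; find where it first fails.
  j=7: holds
  j=8: holds
  j=9: holds
  j=10: fails
Holds on [7,9], so largest k = 2.

2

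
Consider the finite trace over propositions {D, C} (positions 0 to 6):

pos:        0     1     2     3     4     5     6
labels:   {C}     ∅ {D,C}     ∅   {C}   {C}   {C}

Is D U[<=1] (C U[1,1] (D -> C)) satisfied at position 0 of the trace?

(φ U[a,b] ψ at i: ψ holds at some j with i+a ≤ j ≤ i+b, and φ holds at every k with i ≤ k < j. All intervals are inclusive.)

Holds

Need some j in [0,1] with (C U[1,1] (D -> C)), and D at every k in [0,j-1].
  j=0: (C U[1,1] (D -> C)) holds; no prefix to check → satisfied.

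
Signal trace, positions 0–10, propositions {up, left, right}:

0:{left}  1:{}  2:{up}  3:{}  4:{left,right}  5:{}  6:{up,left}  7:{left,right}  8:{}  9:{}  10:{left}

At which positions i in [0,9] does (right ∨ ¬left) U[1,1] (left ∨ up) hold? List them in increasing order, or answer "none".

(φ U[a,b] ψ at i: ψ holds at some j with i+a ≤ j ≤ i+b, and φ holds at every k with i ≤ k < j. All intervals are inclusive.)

1, 3, 5, 9

Evaluate at each i in [0,9]:
  i=0: ✗ (no rhs in [1,1])
  i=1: ✓ (rhs at j=2; lhs holds on [1,1])
  i=2: ✗ (no rhs in [3,3])
  i=3: ✓ (rhs at j=4; lhs holds on [3,3])
  i=4: ✗ (no rhs in [5,5])
  i=5: ✓ (rhs at j=6; lhs holds on [5,5])
  i=6: ✗ (lhs fails at k=6 before rhs at j=7)
  i=7: ✗ (no rhs in [8,8])
  i=8: ✗ (no rhs in [9,9])
  i=9: ✓ (rhs at j=10; lhs holds on [9,9])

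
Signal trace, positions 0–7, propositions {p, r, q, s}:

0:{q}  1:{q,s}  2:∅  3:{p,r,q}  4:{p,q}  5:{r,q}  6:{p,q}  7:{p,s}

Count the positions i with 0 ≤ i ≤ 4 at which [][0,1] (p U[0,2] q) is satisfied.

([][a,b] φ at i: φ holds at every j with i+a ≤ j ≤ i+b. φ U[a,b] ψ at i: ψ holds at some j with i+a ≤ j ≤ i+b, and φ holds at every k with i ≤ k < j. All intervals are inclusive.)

3

Evaluate at each i in [0,4]:
  i=0: ✓ (all of [0,1])
  i=1: ✗ (fails at j=2)
  i=2: ✗ (fails at j=2)
  i=3: ✓ (all of [3,4])
  i=4: ✓ (all of [4,5])
Positions where it holds: {0, 3, 4} → 3.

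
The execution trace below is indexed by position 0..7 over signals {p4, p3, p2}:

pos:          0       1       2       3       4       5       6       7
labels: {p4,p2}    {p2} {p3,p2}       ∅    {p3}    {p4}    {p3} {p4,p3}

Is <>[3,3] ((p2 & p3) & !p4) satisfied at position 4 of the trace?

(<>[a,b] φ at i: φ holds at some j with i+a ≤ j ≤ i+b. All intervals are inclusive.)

False

Check ((p2 & p3) & !p4) at each j in [7,7]:
  j=7: false
No position in the window satisfies it → formula fails.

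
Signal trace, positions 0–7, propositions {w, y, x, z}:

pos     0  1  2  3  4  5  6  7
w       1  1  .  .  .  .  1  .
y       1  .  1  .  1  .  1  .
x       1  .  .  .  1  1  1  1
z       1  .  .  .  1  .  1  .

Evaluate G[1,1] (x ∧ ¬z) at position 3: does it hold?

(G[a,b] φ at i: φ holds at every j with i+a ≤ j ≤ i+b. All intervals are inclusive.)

Check (x ∧ ¬z) at every j in [4,4]:
  j=4: false
Fails at j=4 → formula fails.

False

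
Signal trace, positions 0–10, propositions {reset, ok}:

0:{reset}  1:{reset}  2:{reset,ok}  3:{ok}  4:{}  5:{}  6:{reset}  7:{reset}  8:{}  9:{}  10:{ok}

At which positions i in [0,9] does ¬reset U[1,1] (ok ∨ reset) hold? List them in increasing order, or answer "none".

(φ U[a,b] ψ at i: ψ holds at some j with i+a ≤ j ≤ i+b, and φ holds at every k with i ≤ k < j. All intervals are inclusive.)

Evaluate at each i in [0,9]:
  i=0: ✗ (lhs fails at k=0 before rhs at j=1)
  i=1: ✗ (lhs fails at k=1 before rhs at j=2)
  i=2: ✗ (lhs fails at k=2 before rhs at j=3)
  i=3: ✗ (no rhs in [4,4])
  i=4: ✗ (no rhs in [5,5])
  i=5: ✓ (rhs at j=6; lhs holds on [5,5])
  i=6: ✗ (lhs fails at k=6 before rhs at j=7)
  i=7: ✗ (no rhs in [8,8])
  i=8: ✗ (no rhs in [9,9])
  i=9: ✓ (rhs at j=10; lhs holds on [9,9])

5, 9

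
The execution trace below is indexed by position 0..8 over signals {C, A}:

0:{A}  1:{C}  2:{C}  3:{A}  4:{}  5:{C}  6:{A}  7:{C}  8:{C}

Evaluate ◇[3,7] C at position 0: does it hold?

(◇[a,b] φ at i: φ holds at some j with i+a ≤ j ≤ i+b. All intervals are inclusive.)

Check C at each j in [3,7]:
  j=3: false
  j=4: false
  j=5: true
  j=6: false
  j=7: true
Found at j=5 → formula holds.

Yes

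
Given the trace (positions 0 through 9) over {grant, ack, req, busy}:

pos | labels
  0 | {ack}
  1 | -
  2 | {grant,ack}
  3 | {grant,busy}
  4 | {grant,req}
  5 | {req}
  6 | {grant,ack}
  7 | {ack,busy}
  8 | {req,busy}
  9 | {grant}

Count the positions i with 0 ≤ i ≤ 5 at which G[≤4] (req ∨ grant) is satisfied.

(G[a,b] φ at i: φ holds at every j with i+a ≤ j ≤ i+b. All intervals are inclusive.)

Evaluate at each i in [0,5]:
  i=0: ✗ (fails at j=0)
  i=1: ✗ (fails at j=1)
  i=2: ✓ (all of [2,6])
  i=3: ✗ (fails at j=7)
  i=4: ✗ (fails at j=7)
  i=5: ✗ (fails at j=7)
Positions where it holds: {2} → 1.

1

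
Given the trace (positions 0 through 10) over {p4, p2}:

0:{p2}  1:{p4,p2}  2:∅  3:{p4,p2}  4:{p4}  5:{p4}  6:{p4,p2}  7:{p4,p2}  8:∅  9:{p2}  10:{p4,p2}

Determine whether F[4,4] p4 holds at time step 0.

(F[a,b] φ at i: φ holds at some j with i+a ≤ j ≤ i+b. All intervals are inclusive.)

Check p4 at each j in [4,4]:
  j=4: true
Found at j=4 → formula holds.

True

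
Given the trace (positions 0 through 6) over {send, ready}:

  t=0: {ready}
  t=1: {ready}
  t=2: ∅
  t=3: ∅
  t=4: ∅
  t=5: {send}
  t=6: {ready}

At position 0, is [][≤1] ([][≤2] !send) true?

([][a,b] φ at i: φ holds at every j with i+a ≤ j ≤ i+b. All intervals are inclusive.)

Check [][≤2] !send at every j in [0,1]:
  j=0: holds on [0,2]
  j=1: holds on [1,3]
All positions satisfy it → formula holds.

True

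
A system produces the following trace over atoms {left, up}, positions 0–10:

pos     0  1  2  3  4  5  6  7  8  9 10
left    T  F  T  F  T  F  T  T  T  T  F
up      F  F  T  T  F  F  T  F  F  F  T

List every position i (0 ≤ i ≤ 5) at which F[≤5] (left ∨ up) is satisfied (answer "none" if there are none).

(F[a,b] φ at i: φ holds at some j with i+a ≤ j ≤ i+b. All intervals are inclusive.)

0, 1, 2, 3, 4, 5

Evaluate at each i in [0,5]:
  i=0: ✓ (witness j=0)
  i=1: ✓ (witness j=2)
  i=2: ✓ (witness j=2)
  i=3: ✓ (witness j=3)
  i=4: ✓ (witness j=4)
  i=5: ✓ (witness j=6)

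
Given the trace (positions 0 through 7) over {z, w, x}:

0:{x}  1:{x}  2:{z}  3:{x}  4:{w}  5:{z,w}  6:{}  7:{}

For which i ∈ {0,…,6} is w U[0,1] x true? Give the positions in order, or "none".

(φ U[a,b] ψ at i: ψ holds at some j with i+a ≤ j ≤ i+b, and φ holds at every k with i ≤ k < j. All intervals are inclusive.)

Evaluate at each i in [0,6]:
  i=0: ✓ (rhs at j=0)
  i=1: ✓ (rhs at j=1)
  i=2: ✗ (lhs fails at k=2 before rhs at j=3)
  i=3: ✓ (rhs at j=3)
  i=4: ✗ (no rhs in [4,5])
  i=5: ✗ (no rhs in [5,6])
  i=6: ✗ (no rhs in [6,7])

0, 1, 3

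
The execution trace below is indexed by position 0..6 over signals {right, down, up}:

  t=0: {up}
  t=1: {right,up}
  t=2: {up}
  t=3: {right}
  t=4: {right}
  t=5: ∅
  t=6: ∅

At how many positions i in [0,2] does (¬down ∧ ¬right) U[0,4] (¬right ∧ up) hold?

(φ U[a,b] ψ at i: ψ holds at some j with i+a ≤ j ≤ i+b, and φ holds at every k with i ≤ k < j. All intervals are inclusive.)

2

Evaluate at each i in [0,2]:
  i=0: ✓ (rhs at j=0)
  i=1: ✗ (lhs fails at k=1 before rhs at j=2)
  i=2: ✓ (rhs at j=2)
Positions where it holds: {0, 2} → 2.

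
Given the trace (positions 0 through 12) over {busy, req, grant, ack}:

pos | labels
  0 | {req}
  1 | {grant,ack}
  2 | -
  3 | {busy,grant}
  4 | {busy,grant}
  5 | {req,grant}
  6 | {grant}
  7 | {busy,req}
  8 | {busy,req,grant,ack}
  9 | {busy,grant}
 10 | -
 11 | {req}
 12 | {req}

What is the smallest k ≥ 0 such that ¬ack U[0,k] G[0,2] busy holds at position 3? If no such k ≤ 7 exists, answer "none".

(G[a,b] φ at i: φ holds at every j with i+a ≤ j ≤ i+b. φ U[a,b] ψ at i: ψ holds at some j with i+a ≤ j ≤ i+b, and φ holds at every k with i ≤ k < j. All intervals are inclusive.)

Need earliest j ≥ 3 with G[0,2] busy, and ¬ack at every k in [3,j-1].
  j=3: rhs fails.
  j=4: rhs fails.
  j=5: rhs fails.
  j=6: rhs fails.
  j=7: rhs holds; lhs holds on [3,6]. k = 4.

4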